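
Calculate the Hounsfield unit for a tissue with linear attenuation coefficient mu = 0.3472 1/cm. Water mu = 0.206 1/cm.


HU = ((mu_tissue - mu_water) / mu_water) * 1000
HU = ((0.3472 - 0.206) / 0.206) * 1000
HU = 685.4


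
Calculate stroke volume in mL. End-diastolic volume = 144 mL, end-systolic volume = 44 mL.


SV = EDV - ESV
SV = 144 - 44
SV = 100 mL


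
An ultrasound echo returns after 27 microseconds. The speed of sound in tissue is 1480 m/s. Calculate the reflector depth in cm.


depth = c * t / 2
t = 27 us = 2.7000e-05 s
depth = 1480 * 2.7000e-05 / 2
depth = 0.01998 m = 1.998 cm


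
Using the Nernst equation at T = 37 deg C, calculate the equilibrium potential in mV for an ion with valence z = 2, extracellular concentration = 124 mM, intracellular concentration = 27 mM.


E = (RT/(zF)) * ln(C_out/C_in)
T = 37 + 273.15 = 310.15 K
E = (8.314 * 310.15 / (2 * 96485)) * ln(124/27)
E = 20.37 mV


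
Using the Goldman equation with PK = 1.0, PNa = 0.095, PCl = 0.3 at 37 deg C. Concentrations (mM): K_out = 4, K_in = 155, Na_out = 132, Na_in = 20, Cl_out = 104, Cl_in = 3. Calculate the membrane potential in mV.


Vm = (RT/F)*ln((PK*Ko + PNa*Nao + PCl*Cli)/(PK*Ki + PNa*Nai + PCl*Clo))
Numer = 17.44, Denom = 188.1
Vm = -63.56 mV


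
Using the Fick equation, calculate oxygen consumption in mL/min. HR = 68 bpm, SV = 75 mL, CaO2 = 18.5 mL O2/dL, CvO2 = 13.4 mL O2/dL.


CO = HR*SV = 68*75/1000 = 5.1 L/min
a-v O2 diff = 18.5 - 13.4 = 5.1 mL/dL
VO2 = CO * (CaO2-CvO2) * 10 dL/L
VO2 = 5.1 * 5.1 * 10
VO2 = 260.1 mL/min


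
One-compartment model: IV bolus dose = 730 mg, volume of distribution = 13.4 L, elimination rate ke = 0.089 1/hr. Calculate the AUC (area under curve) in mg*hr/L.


C0 = Dose/Vd = 730/13.4 = 54.4776 mg/L
AUC = C0/ke = 54.4776/0.089
AUC = 612.1 mg*hr/L


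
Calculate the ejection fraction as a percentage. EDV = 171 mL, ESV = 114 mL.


SV = EDV - ESV = 171 - 114 = 57 mL
EF = SV/EDV * 100 = 57/171 * 100
EF = 33.33%


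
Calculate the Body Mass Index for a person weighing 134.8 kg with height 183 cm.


BMI = weight / height^2
height = 183 cm = 1.83 m
BMI = 134.8 / 1.83^2
BMI = 40.25 kg/m^2


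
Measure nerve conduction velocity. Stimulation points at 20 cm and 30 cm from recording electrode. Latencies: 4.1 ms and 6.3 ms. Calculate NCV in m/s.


Distance = (30 - 20) / 100 = 0.1 m
dt = (6.3 - 4.1) / 1000 = 0.0022 s
NCV = dist / dt = 45.45 m/s


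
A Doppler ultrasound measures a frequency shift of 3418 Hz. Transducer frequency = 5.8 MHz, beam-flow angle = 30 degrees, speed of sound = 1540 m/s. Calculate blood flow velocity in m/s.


v = fd * c / (2 * f0 * cos(theta))
v = 3418 * 1540 / (2 * 5.8000e+06 * cos(30))
v = 0.524 m/s


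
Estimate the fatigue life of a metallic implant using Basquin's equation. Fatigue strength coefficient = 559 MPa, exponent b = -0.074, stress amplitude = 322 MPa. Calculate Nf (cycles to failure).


sigma_a = sigma_f' * (2Nf)^b
2Nf = (sigma_a/sigma_f')^(1/b)
2Nf = (322/559)^(1/-0.074)
2Nf = 1726.8014
Nf = 863.4


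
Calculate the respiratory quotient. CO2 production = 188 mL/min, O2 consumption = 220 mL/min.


RQ = VCO2 / VO2
RQ = 188 / 220
RQ = 0.8545


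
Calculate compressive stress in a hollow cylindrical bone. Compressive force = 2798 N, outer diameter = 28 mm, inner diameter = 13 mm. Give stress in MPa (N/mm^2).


A = pi*(r_o^2 - r_i^2)
r_o = 14 mm, r_i = 6.5 mm
A = 483.02 mm^2
sigma = F/A = 2798 / 483.02
sigma = 5.793 MPa


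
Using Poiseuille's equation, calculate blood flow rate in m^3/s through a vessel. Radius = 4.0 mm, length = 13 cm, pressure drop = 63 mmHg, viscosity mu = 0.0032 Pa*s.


Q = pi*r^4*dP / (8*mu*L)
r = 0.004 m, L = 0.13 m
dP = 63 mmHg = 8399.286 Pa
Q = 0.00203 m^3/s


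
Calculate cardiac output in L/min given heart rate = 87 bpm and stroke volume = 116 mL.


CO = HR * SV
CO = 87 * 116 / 1000
CO = 10.09 L/min


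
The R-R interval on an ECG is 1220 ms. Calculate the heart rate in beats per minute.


HR = 60 / RR_interval(s)
RR = 1220 ms = 1.22 s
HR = 60 / 1.22 = 49.18 bpm


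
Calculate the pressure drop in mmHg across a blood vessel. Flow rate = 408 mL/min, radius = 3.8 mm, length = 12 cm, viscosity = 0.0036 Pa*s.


dP = 8*mu*L*Q / (pi*r^4)
Q = 408 mL/min = 6.8e-06 m^3/s
dP = 35.8755 Pa = 35.8755 / 133.322 mmHg = 0.2691 mmHg


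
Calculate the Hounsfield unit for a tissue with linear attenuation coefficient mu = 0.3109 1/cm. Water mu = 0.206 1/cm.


HU = ((mu_tissue - mu_water) / mu_water) * 1000
HU = ((0.3109 - 0.206) / 0.206) * 1000
HU = 509.2


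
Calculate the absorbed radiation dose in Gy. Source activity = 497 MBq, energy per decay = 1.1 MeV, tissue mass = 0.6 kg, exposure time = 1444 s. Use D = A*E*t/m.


A = 497 MBq = 4.9700e+08 Bq
E = 1.1 MeV = 1.7622e-13 J
D = A*E*t/m = 4.9700e+08*1.7622e-13*1444/0.6
D = 0.2108 Gy


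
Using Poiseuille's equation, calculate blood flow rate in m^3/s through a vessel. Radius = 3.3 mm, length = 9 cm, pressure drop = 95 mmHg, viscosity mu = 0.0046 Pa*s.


Q = pi*r^4*dP / (8*mu*L)
r = 0.0033 m, L = 0.09 m
dP = 95 mmHg = 12665.59 Pa
Q = 0.001425 m^3/s


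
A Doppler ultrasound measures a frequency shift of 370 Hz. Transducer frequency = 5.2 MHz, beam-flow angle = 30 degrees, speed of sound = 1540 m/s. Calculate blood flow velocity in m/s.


v = fd * c / (2 * f0 * cos(theta))
v = 370 * 1540 / (2 * 5.2000e+06 * cos(30))
v = 0.06326 m/s


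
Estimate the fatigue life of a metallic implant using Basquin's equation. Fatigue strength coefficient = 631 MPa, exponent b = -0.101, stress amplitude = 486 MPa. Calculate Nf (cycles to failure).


sigma_a = sigma_f' * (2Nf)^b
2Nf = (sigma_a/sigma_f')^(1/b)
2Nf = (486/631)^(1/-0.101)
2Nf = 13.264896
Nf = 6.632


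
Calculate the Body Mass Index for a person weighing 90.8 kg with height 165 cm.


BMI = weight / height^2
height = 165 cm = 1.65 m
BMI = 90.8 / 1.65^2
BMI = 33.35 kg/m^2


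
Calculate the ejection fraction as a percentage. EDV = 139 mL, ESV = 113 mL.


SV = EDV - ESV = 139 - 113 = 26 mL
EF = SV/EDV * 100 = 26/139 * 100
EF = 18.71%


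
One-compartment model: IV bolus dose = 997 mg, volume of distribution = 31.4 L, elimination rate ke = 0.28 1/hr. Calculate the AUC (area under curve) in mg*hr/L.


C0 = Dose/Vd = 997/31.4 = 31.7516 mg/L
AUC = C0/ke = 31.7516/0.28
AUC = 113.4 mg*hr/L


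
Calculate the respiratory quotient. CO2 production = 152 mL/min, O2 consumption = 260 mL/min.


RQ = VCO2 / VO2
RQ = 152 / 260
RQ = 0.5846


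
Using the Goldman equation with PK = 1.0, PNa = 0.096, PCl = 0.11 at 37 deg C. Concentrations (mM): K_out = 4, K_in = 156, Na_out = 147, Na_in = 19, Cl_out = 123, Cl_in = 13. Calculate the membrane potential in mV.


Vm = (RT/F)*ln((PK*Ko + PNa*Nao + PCl*Cli)/(PK*Ki + PNa*Nai + PCl*Clo))
Numer = 19.542, Denom = 171.354
Vm = -58.02 mV


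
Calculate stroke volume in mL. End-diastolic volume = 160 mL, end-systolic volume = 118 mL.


SV = EDV - ESV
SV = 160 - 118
SV = 42 mL


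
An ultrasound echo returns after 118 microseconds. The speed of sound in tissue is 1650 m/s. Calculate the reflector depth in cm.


depth = c * t / 2
t = 118 us = 1.1800e-04 s
depth = 1650 * 1.1800e-04 / 2
depth = 0.09735 m = 9.735 cm


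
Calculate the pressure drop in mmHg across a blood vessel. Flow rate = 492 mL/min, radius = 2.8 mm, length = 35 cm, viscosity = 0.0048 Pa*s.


dP = 8*mu*L*Q / (pi*r^4)
Q = 492 mL/min = 8.2e-06 m^3/s
dP = 570.731 Pa = 570.731 / 133.322 mmHg = 4.281 mmHg


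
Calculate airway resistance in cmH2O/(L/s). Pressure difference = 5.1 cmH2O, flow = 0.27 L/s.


R = dP / flow
R = 5.1 / 0.27
R = 18.89 cmH2O/(L/s)


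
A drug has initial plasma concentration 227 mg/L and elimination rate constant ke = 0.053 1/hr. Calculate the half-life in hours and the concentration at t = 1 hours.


t_half = ln(2) / ke = 0.693147 / 0.053 = 13.08 hr
C(t) = C0 * exp(-ke*t) = 227 * exp(-0.053*1)
C(1) = 215.3 mg/L


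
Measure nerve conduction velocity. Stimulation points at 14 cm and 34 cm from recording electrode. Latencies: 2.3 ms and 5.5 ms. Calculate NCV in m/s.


Distance = (34 - 14) / 100 = 0.2 m
dt = (5.5 - 2.3) / 1000 = 0.0032 s
NCV = dist / dt = 62.5 m/s


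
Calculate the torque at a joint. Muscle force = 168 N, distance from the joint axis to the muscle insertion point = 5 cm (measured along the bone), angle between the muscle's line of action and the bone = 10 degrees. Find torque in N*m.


Torque = F * d * sin(theta)   (moment arm = d*sin(theta))
d = 5 cm = 0.05 m
Torque = 168 * 0.05 * sin(10)
Torque = 1.459 N*m


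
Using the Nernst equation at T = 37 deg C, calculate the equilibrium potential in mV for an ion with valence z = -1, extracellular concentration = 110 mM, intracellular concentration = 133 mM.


E = (RT/(zF)) * ln(C_out/C_in)
T = 37 + 273.15 = 310.15 K
E = (8.314 * 310.15 / (-1 * 96485)) * ln(110/133)
E = 5.074 mV


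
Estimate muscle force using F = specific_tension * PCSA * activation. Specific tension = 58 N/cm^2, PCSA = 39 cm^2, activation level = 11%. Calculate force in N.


F = sigma * PCSA * activation
F = 58 * 39 * 0.11
F = 248.8 N


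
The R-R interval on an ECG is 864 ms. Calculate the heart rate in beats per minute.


HR = 60 / RR_interval(s)
RR = 864 ms = 0.864 s
HR = 60 / 0.864 = 69.44 bpm


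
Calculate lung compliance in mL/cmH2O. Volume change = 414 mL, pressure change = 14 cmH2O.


C = dV / dP
C = 414 / 14
C = 29.57 mL/cmH2O


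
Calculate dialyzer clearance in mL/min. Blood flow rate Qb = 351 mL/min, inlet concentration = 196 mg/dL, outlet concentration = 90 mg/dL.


K = Qb * (Cb_in - Cb_out) / Cb_in
K = 351 * (196 - 90) / 196
K = 189.8 mL/min


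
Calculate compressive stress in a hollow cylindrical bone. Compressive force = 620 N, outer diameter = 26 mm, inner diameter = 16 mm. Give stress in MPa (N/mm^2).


A = pi*(r_o^2 - r_i^2)
r_o = 13 mm, r_i = 8 mm
A = 329.867 mm^2
sigma = F/A = 620 / 329.867
sigma = 1.88 MPa


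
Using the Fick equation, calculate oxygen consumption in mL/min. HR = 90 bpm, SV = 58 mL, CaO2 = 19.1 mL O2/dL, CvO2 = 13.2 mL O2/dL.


CO = HR*SV = 90*58/1000 = 5.22 L/min
a-v O2 diff = 19.1 - 13.2 = 5.9 mL/dL
VO2 = CO * (CaO2-CvO2) * 10 dL/L
VO2 = 5.22 * 5.9 * 10
VO2 = 308 mL/min


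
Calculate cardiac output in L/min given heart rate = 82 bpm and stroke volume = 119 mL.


CO = HR * SV
CO = 82 * 119 / 1000
CO = 9.758 L/min


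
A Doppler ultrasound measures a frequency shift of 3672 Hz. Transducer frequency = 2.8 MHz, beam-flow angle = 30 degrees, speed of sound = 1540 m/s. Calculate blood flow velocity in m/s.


v = fd * c / (2 * f0 * cos(theta))
v = 3672 * 1540 / (2 * 2.8000e+06 * cos(30))
v = 1.166 m/s


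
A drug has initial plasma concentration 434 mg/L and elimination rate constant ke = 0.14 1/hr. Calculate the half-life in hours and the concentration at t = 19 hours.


t_half = ln(2) / ke = 0.693147 / 0.14 = 4.951 hr
C(t) = C0 * exp(-ke*t) = 434 * exp(-0.14*19)
C(19) = 30.36 mg/L


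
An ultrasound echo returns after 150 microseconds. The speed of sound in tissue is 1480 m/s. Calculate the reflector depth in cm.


depth = c * t / 2
t = 150 us = 1.5000e-04 s
depth = 1480 * 1.5000e-04 / 2
depth = 0.111 m = 11.1 cm


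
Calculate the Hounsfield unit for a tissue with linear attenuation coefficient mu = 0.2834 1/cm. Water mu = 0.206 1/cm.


HU = ((mu_tissue - mu_water) / mu_water) * 1000
HU = ((0.2834 - 0.206) / 0.206) * 1000
HU = 375.7


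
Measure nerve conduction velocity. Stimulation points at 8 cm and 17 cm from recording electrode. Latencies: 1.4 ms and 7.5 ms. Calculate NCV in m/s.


Distance = (17 - 8) / 100 = 0.09 m
dt = (7.5 - 1.4) / 1000 = 0.0061 s
NCV = dist / dt = 14.75 m/s


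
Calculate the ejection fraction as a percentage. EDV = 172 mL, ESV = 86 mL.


SV = EDV - ESV = 172 - 86 = 86 mL
EF = SV/EDV * 100 = 86/172 * 100
EF = 50%


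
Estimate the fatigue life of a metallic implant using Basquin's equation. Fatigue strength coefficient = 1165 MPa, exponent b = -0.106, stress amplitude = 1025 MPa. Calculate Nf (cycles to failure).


sigma_a = sigma_f' * (2Nf)^b
2Nf = (sigma_a/sigma_f')^(1/b)
2Nf = (1025/1165)^(1/-0.106)
2Nf = 3.346168
Nf = 1.673


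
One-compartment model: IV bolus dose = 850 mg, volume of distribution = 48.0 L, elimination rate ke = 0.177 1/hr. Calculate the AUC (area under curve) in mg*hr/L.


C0 = Dose/Vd = 850/48.0 = 17.7083 mg/L
AUC = C0/ke = 17.7083/0.177
AUC = 100 mg*hr/L


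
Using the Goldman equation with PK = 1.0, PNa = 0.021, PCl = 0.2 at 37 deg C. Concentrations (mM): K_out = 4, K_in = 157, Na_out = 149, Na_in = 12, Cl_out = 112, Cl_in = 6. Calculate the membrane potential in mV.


Vm = (RT/F)*ln((PK*Ko + PNa*Nao + PCl*Cli)/(PK*Ki + PNa*Nai + PCl*Clo))
Numer = 8.329, Denom = 179.652
Vm = -82.08 mV


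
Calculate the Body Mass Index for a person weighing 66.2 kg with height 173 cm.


BMI = weight / height^2
height = 173 cm = 1.73 m
BMI = 66.2 / 1.73^2
BMI = 22.12 kg/m^2


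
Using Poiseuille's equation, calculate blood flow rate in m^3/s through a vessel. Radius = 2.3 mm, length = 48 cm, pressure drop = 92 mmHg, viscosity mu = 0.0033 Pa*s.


Q = pi*r^4*dP / (8*mu*L)
r = 0.0023 m, L = 0.48 m
dP = 92 mmHg = 12265.624 Pa
Q = 8.5095e-05 m^3/s


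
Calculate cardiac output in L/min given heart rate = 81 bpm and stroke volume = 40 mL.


CO = HR * SV
CO = 81 * 40 / 1000
CO = 3.24 L/min


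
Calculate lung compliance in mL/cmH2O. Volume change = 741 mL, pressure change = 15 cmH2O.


C = dV / dP
C = 741 / 15
C = 49.4 mL/cmH2O


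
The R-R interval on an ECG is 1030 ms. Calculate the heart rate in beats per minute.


HR = 60 / RR_interval(s)
RR = 1030 ms = 1.03 s
HR = 60 / 1.03 = 58.25 bpm


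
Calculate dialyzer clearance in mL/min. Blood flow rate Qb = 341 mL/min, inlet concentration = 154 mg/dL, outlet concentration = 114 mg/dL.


K = Qb * (Cb_in - Cb_out) / Cb_in
K = 341 * (154 - 114) / 154
K = 88.57 mL/min


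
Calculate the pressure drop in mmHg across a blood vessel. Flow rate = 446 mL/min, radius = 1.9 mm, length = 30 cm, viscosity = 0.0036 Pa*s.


dP = 8*mu*L*Q / (pi*r^4)
Q = 446 mL/min = 7.43333e-06 m^3/s
dP = 1568.67 Pa = 1568.67 / 133.322 mmHg = 11.77 mmHg


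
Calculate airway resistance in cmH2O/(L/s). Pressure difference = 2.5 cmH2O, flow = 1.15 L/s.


R = dP / flow
R = 2.5 / 1.15
R = 2.174 cmH2O/(L/s)


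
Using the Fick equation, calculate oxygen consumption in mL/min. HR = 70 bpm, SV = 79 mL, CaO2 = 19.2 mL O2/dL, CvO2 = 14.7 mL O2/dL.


CO = HR*SV = 70*79/1000 = 5.53 L/min
a-v O2 diff = 19.2 - 14.7 = 4.5 mL/dL
VO2 = CO * (CaO2-CvO2) * 10 dL/L
VO2 = 5.53 * 4.5 * 10
VO2 = 248.9 mL/min


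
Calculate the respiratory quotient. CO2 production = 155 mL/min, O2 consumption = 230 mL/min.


RQ = VCO2 / VO2
RQ = 155 / 230
RQ = 0.6739


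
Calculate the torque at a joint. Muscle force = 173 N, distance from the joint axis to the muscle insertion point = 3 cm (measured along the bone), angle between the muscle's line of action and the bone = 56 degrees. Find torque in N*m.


Torque = F * d * sin(theta)   (moment arm = d*sin(theta))
d = 3 cm = 0.03 m
Torque = 173 * 0.03 * sin(56)
Torque = 4.303 N*m


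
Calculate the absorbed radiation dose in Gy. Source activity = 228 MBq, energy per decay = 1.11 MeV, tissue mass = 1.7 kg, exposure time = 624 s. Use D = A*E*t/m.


A = 228 MBq = 2.2800e+08 Bq
E = 1.11 MeV = 1.77822e-13 J
D = A*E*t/m = 2.2800e+08*1.77822e-13*624/1.7
D = 0.01488 Gy


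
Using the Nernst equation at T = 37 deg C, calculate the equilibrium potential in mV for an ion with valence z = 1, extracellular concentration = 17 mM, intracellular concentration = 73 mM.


E = (RT/(zF)) * ln(C_out/C_in)
T = 37 + 273.15 = 310.15 K
E = (8.314 * 310.15 / (1 * 96485)) * ln(17/73)
E = -38.95 mV


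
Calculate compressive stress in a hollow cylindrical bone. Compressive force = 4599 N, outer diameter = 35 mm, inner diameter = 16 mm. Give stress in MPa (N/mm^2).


A = pi*(r_o^2 - r_i^2)
r_o = 17.5 mm, r_i = 8 mm
A = 761.051 mm^2
sigma = F/A = 4599 / 761.051
sigma = 6.043 MPa


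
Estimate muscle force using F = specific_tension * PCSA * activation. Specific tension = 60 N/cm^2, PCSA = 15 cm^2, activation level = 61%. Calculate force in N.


F = sigma * PCSA * activation
F = 60 * 15 * 0.61
F = 549 N


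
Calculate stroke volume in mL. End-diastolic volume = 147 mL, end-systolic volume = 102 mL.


SV = EDV - ESV
SV = 147 - 102
SV = 45 mL


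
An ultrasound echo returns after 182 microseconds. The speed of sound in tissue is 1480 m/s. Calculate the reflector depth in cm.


depth = c * t / 2
t = 182 us = 1.8200e-04 s
depth = 1480 * 1.8200e-04 / 2
depth = 0.13468 m = 13.468 cm


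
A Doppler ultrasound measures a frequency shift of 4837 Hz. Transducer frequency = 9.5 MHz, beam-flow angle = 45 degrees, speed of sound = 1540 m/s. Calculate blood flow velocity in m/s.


v = fd * c / (2 * f0 * cos(theta))
v = 4837 * 1540 / (2 * 9.5000e+06 * cos(45))
v = 0.5544 m/s


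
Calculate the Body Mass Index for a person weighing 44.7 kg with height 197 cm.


BMI = weight / height^2
height = 197 cm = 1.97 m
BMI = 44.7 / 1.97^2
BMI = 11.52 kg/m^2


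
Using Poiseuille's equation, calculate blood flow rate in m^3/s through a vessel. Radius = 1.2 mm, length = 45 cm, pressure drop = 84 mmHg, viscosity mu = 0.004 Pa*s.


Q = pi*r^4*dP / (8*mu*L)
r = 0.0012 m, L = 0.45 m
dP = 84 mmHg = 11199.048 Pa
Q = 5.0663e-06 m^3/s


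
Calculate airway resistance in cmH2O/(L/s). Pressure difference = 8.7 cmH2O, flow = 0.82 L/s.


R = dP / flow
R = 8.7 / 0.82
R = 10.61 cmH2O/(L/s)


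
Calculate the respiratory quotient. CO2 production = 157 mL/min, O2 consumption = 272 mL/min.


RQ = VCO2 / VO2
RQ = 157 / 272
RQ = 0.5772


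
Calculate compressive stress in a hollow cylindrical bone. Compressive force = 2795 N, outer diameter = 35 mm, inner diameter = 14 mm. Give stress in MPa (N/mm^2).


A = pi*(r_o^2 - r_i^2)
r_o = 17.5 mm, r_i = 7 mm
A = 808.175 mm^2
sigma = F/A = 2795 / 808.175
sigma = 3.458 MPa


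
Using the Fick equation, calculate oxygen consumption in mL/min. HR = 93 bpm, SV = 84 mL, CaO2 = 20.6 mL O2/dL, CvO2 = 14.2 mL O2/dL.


CO = HR*SV = 93*84/1000 = 7.812 L/min
a-v O2 diff = 20.6 - 14.2 = 6.4 mL/dL
VO2 = CO * (CaO2-CvO2) * 10 dL/L
VO2 = 7.812 * 6.4 * 10
VO2 = 500 mL/min


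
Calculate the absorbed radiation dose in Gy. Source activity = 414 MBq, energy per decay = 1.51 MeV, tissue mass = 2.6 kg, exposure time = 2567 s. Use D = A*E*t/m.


A = 414 MBq = 4.1400e+08 Bq
E = 1.51 MeV = 2.41902e-13 J
D = A*E*t/m = 4.1400e+08*2.41902e-13*2567/2.6
D = 0.09888 Gy


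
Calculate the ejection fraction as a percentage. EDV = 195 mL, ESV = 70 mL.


SV = EDV - ESV = 195 - 70 = 125 mL
EF = SV/EDV * 100 = 125/195 * 100
EF = 64.1%


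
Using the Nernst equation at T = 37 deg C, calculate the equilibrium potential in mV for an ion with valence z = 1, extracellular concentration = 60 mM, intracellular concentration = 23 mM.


E = (RT/(zF)) * ln(C_out/C_in)
T = 37 + 273.15 = 310.15 K
E = (8.314 * 310.15 / (1 * 96485)) * ln(60/23)
E = 25.63 mV


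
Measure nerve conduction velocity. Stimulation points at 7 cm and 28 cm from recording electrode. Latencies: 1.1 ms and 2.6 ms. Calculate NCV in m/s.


Distance = (28 - 7) / 100 = 0.21 m
dt = (2.6 - 1.1) / 1000 = 0.0015 s
NCV = dist / dt = 140 m/s


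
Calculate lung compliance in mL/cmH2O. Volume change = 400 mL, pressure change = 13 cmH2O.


C = dV / dP
C = 400 / 13
C = 30.77 mL/cmH2O


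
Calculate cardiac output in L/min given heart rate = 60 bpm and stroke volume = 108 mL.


CO = HR * SV
CO = 60 * 108 / 1000
CO = 6.48 L/min


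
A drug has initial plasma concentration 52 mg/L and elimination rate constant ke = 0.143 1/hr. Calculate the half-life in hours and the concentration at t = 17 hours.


t_half = ln(2) / ke = 0.693147 / 0.143 = 4.847 hr
C(t) = C0 * exp(-ke*t) = 52 * exp(-0.143*17)
C(17) = 4.573 mg/L


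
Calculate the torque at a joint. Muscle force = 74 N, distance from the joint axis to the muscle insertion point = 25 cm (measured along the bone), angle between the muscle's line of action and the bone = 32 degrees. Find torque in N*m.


Torque = F * d * sin(theta)   (moment arm = d*sin(theta))
d = 25 cm = 0.25 m
Torque = 74 * 0.25 * sin(32)
Torque = 9.804 N*m


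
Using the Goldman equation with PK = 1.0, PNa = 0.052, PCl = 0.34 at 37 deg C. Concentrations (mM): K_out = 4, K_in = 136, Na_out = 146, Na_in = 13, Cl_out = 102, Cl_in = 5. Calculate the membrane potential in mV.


Vm = (RT/F)*ln((PK*Ko + PNa*Nao + PCl*Cli)/(PK*Ki + PNa*Nai + PCl*Clo))
Numer = 13.292, Denom = 171.356
Vm = -68.33 mV


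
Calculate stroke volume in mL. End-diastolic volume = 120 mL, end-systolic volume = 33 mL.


SV = EDV - ESV
SV = 120 - 33
SV = 87 mL


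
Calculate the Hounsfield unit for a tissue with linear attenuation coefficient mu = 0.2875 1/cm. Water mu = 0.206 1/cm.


HU = ((mu_tissue - mu_water) / mu_water) * 1000
HU = ((0.2875 - 0.206) / 0.206) * 1000
HU = 395.6


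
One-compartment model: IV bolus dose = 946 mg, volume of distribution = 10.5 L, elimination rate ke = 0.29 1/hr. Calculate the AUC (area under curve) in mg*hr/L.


C0 = Dose/Vd = 946/10.5 = 90.0952 mg/L
AUC = C0/ke = 90.0952/0.29
AUC = 310.7 mg*hr/L


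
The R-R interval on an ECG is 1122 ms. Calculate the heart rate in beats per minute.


HR = 60 / RR_interval(s)
RR = 1122 ms = 1.122 s
HR = 60 / 1.122 = 53.48 bpm


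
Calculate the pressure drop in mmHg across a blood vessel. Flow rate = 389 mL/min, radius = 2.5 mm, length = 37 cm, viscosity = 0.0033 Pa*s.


dP = 8*mu*L*Q / (pi*r^4)
Q = 389 mL/min = 6.48333e-06 m^3/s
dP = 516.052 Pa = 516.052 / 133.322 mmHg = 3.871 mmHg


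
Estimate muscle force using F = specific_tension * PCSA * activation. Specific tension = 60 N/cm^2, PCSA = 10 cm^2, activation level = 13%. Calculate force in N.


F = sigma * PCSA * activation
F = 60 * 10 * 0.13
F = 78 N


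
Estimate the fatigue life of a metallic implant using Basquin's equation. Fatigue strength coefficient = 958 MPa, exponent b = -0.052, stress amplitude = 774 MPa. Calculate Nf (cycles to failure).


sigma_a = sigma_f' * (2Nf)^b
2Nf = (sigma_a/sigma_f')^(1/b)
2Nf = (774/958)^(1/-0.052)
2Nf = 60.428431
Nf = 30.21


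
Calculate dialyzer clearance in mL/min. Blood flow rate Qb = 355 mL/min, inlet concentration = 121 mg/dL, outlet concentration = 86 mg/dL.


K = Qb * (Cb_in - Cb_out) / Cb_in
K = 355 * (121 - 86) / 121
K = 102.7 mL/min


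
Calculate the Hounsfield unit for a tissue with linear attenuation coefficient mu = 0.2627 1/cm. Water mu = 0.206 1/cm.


HU = ((mu_tissue - mu_water) / mu_water) * 1000
HU = ((0.2627 - 0.206) / 0.206) * 1000
HU = 275.2


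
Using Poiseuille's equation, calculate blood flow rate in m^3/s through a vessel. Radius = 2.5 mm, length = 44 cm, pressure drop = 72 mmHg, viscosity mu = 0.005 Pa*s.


Q = pi*r^4*dP / (8*mu*L)
r = 0.0025 m, L = 0.44 m
dP = 72 mmHg = 9599.184 Pa
Q = 6.6932e-05 m^3/s


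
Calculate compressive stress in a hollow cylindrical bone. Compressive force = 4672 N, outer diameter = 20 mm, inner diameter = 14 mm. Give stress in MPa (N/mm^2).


A = pi*(r_o^2 - r_i^2)
r_o = 10 mm, r_i = 7 mm
A = 160.221 mm^2
sigma = F/A = 4672 / 160.221
sigma = 29.16 MPa


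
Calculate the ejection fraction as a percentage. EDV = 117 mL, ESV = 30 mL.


SV = EDV - ESV = 117 - 30 = 87 mL
EF = SV/EDV * 100 = 87/117 * 100
EF = 74.36%


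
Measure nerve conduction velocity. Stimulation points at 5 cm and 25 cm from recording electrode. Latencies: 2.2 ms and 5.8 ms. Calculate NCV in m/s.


Distance = (25 - 5) / 100 = 0.2 m
dt = (5.8 - 2.2) / 1000 = 0.0036 s
NCV = dist / dt = 55.56 m/s


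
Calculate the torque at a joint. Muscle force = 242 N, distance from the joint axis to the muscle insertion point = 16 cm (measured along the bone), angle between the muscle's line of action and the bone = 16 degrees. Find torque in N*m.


Torque = F * d * sin(theta)   (moment arm = d*sin(theta))
d = 16 cm = 0.16 m
Torque = 242 * 0.16 * sin(16)
Torque = 10.67 N*m


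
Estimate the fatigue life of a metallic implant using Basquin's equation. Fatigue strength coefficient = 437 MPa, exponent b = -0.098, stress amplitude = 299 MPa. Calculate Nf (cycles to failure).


sigma_a = sigma_f' * (2Nf)^b
2Nf = (sigma_a/sigma_f')^(1/b)
2Nf = (299/437)^(1/-0.098)
2Nf = 48.054851
Nf = 24.03


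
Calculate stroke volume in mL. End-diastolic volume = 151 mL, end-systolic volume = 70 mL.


SV = EDV - ESV
SV = 151 - 70
SV = 81 mL


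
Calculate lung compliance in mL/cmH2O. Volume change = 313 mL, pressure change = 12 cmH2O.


C = dV / dP
C = 313 / 12
C = 26.08 mL/cmH2O


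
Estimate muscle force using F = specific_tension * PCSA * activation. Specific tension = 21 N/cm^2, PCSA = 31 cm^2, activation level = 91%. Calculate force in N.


F = sigma * PCSA * activation
F = 21 * 31 * 0.91
F = 592.4 N


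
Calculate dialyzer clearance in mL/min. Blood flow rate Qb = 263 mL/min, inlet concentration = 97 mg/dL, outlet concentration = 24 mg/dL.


K = Qb * (Cb_in - Cb_out) / Cb_in
K = 263 * (97 - 24) / 97
K = 197.9 mL/min


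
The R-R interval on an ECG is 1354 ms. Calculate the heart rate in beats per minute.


HR = 60 / RR_interval(s)
RR = 1354 ms = 1.354 s
HR = 60 / 1.354 = 44.31 bpm


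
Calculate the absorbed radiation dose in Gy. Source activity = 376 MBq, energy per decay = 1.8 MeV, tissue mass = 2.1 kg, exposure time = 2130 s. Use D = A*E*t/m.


A = 376 MBq = 3.7600e+08 Bq
E = 1.8 MeV = 2.8836e-13 J
D = A*E*t/m = 3.7600e+08*2.8836e-13*2130/2.1
D = 0.11 Gy


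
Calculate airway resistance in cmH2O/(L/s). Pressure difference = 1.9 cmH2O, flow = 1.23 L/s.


R = dP / flow
R = 1.9 / 1.23
R = 1.545 cmH2O/(L/s)


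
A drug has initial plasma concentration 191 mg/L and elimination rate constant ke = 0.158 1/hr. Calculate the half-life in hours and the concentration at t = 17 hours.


t_half = ln(2) / ke = 0.693147 / 0.158 = 4.387 hr
C(t) = C0 * exp(-ke*t) = 191 * exp(-0.158*17)
C(17) = 13.02 mg/L


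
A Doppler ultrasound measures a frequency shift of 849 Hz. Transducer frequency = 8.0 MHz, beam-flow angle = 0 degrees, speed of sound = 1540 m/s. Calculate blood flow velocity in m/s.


v = fd * c / (2 * f0 * cos(theta))
v = 849 * 1540 / (2 * 8.0000e+06 * cos(0))
v = 0.08172 m/s


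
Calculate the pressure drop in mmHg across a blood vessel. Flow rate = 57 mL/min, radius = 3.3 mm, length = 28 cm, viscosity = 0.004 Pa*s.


dP = 8*mu*L*Q / (pi*r^4)
Q = 57 mL/min = 9.5e-07 m^3/s
dP = 22.8468 Pa = 22.8468 / 133.322 mmHg = 0.1714 mmHg


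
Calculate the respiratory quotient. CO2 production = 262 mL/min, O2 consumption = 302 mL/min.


RQ = VCO2 / VO2
RQ = 262 / 302
RQ = 0.8675


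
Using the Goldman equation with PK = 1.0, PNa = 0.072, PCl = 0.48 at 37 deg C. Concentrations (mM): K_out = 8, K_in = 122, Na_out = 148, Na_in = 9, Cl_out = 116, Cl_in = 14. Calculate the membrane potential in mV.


Vm = (RT/F)*ln((PK*Ko + PNa*Nao + PCl*Cli)/(PK*Ki + PNa*Nai + PCl*Clo))
Numer = 25.376, Denom = 178.328
Vm = -52.11 mV


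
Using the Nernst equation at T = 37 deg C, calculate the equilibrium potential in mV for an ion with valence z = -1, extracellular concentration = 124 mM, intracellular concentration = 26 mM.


E = (RT/(zF)) * ln(C_out/C_in)
T = 37 + 273.15 = 310.15 K
E = (8.314 * 310.15 / (-1 * 96485)) * ln(124/26)
E = -41.75 mV


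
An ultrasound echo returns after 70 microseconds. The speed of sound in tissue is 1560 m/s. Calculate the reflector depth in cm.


depth = c * t / 2
t = 70 us = 7.0000e-05 s
depth = 1560 * 7.0000e-05 / 2
depth = 0.0546 m = 5.46 cm


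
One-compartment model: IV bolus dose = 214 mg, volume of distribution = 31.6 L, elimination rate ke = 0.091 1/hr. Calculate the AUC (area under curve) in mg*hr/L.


C0 = Dose/Vd = 214/31.6 = 6.77215 mg/L
AUC = C0/ke = 6.77215/0.091
AUC = 74.42 mg*hr/L


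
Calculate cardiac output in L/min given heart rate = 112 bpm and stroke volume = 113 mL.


CO = HR * SV
CO = 112 * 113 / 1000
CO = 12.66 L/min


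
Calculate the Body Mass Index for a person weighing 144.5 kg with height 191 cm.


BMI = weight / height^2
height = 191 cm = 1.91 m
BMI = 144.5 / 1.91^2
BMI = 39.61 kg/m^2


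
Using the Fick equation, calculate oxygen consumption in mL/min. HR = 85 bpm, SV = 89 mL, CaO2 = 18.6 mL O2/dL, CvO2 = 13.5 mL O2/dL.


CO = HR*SV = 85*89/1000 = 7.565 L/min
a-v O2 diff = 18.6 - 13.5 = 5.1 mL/dL
VO2 = CO * (CaO2-CvO2) * 10 dL/L
VO2 = 7.565 * 5.1 * 10
VO2 = 385.8 mL/min


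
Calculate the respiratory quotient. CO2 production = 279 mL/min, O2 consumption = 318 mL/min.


RQ = VCO2 / VO2
RQ = 279 / 318
RQ = 0.8774


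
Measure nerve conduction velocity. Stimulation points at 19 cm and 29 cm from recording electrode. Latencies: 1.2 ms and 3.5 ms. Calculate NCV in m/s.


Distance = (29 - 19) / 100 = 0.1 m
dt = (3.5 - 1.2) / 1000 = 0.0023 s
NCV = dist / dt = 43.48 m/s


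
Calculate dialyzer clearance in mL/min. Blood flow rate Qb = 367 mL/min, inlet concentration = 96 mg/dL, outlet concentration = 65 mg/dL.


K = Qb * (Cb_in - Cb_out) / Cb_in
K = 367 * (96 - 65) / 96
K = 118.5 mL/min


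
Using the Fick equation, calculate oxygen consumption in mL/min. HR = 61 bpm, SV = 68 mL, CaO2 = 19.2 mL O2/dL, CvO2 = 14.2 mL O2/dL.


CO = HR*SV = 61*68/1000 = 4.148 L/min
a-v O2 diff = 19.2 - 14.2 = 5 mL/dL
VO2 = CO * (CaO2-CvO2) * 10 dL/L
VO2 = 4.148 * 5 * 10
VO2 = 207.4 mL/min


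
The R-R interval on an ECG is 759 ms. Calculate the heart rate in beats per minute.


HR = 60 / RR_interval(s)
RR = 759 ms = 0.759 s
HR = 60 / 0.759 = 79.05 bpm


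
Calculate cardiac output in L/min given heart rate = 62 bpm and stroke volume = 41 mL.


CO = HR * SV
CO = 62 * 41 / 1000
CO = 2.542 L/min


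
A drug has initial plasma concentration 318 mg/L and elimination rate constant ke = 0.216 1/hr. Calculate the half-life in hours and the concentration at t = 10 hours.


t_half = ln(2) / ke = 0.693147 / 0.216 = 3.209 hr
C(t) = C0 * exp(-ke*t) = 318 * exp(-0.216*10)
C(10) = 36.67 mg/L


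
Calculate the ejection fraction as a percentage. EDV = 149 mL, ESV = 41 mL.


SV = EDV - ESV = 149 - 41 = 108 mL
EF = SV/EDV * 100 = 108/149 * 100
EF = 72.48%


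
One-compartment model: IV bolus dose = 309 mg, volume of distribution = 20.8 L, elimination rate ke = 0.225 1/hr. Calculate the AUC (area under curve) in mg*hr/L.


C0 = Dose/Vd = 309/20.8 = 14.8558 mg/L
AUC = C0/ke = 14.8558/0.225
AUC = 66.03 mg*hr/L


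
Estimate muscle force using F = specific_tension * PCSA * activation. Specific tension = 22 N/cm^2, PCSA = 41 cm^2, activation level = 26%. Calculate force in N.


F = sigma * PCSA * activation
F = 22 * 41 * 0.26
F = 234.5 N


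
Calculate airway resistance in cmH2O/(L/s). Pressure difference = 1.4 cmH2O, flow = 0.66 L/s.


R = dP / flow
R = 1.4 / 0.66
R = 2.121 cmH2O/(L/s)


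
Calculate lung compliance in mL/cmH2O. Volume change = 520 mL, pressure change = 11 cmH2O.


C = dV / dP
C = 520 / 11
C = 47.27 mL/cmH2O


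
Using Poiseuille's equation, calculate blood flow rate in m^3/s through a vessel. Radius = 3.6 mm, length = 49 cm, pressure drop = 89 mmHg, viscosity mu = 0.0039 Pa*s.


Q = pi*r^4*dP / (8*mu*L)
r = 0.0036 m, L = 0.49 m
dP = 89 mmHg = 11865.658 Pa
Q = 4.0954e-04 m^3/s


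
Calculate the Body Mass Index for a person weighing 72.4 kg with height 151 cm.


BMI = weight / height^2
height = 151 cm = 1.51 m
BMI = 72.4 / 1.51^2
BMI = 31.75 kg/m^2


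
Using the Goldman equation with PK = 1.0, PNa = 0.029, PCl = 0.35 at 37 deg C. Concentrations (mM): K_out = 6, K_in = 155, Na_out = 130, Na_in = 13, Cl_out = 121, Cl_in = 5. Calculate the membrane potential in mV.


Vm = (RT/F)*ln((PK*Ko + PNa*Nao + PCl*Cli)/(PK*Ki + PNa*Nai + PCl*Clo))
Numer = 11.52, Denom = 197.727
Vm = -75.97 mV


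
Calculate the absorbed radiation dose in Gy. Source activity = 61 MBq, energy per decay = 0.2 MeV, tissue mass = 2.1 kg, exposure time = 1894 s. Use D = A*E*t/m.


A = 61 MBq = 6.1000e+07 Bq
E = 0.2 MeV = 3.204e-14 J
D = A*E*t/m = 6.1000e+07*3.204e-14*1894/2.1
D = 0.001763 Gy


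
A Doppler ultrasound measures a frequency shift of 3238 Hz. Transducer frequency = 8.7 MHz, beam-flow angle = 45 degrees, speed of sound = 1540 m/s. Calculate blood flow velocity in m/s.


v = fd * c / (2 * f0 * cos(theta))
v = 3238 * 1540 / (2 * 8.7000e+06 * cos(45))
v = 0.4053 m/s


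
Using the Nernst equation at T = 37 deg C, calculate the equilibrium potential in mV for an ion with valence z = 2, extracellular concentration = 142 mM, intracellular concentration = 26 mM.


E = (RT/(zF)) * ln(C_out/C_in)
T = 37 + 273.15 = 310.15 K
E = (8.314 * 310.15 / (2 * 96485)) * ln(142/26)
E = 22.69 mV


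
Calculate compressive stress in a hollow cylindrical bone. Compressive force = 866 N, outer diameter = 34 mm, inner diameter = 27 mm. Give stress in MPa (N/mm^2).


A = pi*(r_o^2 - r_i^2)
r_o = 17 mm, r_i = 13.5 mm
A = 335.365 mm^2
sigma = F/A = 866 / 335.365
sigma = 2.582 MPa


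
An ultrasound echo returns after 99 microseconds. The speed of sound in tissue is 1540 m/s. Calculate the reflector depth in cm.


depth = c * t / 2
t = 99 us = 9.9000e-05 s
depth = 1540 * 9.9000e-05 / 2
depth = 0.07623 m = 7.623 cm


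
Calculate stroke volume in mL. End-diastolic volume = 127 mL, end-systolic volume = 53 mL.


SV = EDV - ESV
SV = 127 - 53
SV = 74 mL


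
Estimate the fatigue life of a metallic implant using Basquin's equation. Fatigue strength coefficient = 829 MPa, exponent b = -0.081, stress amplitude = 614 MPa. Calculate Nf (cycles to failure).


sigma_a = sigma_f' * (2Nf)^b
2Nf = (sigma_a/sigma_f')^(1/b)
2Nf = (614/829)^(1/-0.081)
2Nf = 40.710428
Nf = 20.36


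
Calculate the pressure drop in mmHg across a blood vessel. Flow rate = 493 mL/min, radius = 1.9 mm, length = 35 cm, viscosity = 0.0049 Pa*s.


dP = 8*mu*L*Q / (pi*r^4)
Q = 493 mL/min = 8.21667e-06 m^3/s
dP = 2753.5 Pa = 2753.5 / 133.322 mmHg = 20.65 mmHg


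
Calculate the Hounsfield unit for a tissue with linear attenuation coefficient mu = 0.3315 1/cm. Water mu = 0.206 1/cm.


HU = ((mu_tissue - mu_water) / mu_water) * 1000
HU = ((0.3315 - 0.206) / 0.206) * 1000
HU = 609.2


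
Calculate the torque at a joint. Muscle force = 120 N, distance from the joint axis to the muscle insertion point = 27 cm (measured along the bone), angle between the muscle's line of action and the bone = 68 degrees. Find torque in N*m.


Torque = F * d * sin(theta)   (moment arm = d*sin(theta))
d = 27 cm = 0.27 m
Torque = 120 * 0.27 * sin(68)
Torque = 30.04 N*m


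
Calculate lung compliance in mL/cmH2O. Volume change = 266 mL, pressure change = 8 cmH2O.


C = dV / dP
C = 266 / 8
C = 33.25 mL/cmH2O


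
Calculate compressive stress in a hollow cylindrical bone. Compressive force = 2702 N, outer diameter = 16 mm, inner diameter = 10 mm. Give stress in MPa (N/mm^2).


A = pi*(r_o^2 - r_i^2)
r_o = 8 mm, r_i = 5 mm
A = 122.522 mm^2
sigma = F/A = 2702 / 122.522
sigma = 22.05 MPa


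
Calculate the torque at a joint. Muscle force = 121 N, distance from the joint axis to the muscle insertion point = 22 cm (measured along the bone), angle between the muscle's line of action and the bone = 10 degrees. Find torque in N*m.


Torque = F * d * sin(theta)   (moment arm = d*sin(theta))
d = 22 cm = 0.22 m
Torque = 121 * 0.22 * sin(10)
Torque = 4.623 N*m


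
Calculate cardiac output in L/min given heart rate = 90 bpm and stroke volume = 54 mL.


CO = HR * SV
CO = 90 * 54 / 1000
CO = 4.86 L/min


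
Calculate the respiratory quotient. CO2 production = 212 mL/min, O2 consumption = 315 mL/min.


RQ = VCO2 / VO2
RQ = 212 / 315
RQ = 0.673


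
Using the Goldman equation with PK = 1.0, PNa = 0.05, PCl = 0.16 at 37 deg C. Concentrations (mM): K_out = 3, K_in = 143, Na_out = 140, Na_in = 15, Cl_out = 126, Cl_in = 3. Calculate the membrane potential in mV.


Vm = (RT/F)*ln((PK*Ko + PNa*Nao + PCl*Cli)/(PK*Ki + PNa*Nai + PCl*Clo))
Numer = 10.48, Denom = 163.91
Vm = -73.49 mV


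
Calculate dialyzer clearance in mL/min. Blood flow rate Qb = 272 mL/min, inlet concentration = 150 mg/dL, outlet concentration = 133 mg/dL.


K = Qb * (Cb_in - Cb_out) / Cb_in
K = 272 * (150 - 133) / 150
K = 30.83 mL/min


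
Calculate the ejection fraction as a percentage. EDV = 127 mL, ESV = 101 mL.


SV = EDV - ESV = 127 - 101 = 26 mL
EF = SV/EDV * 100 = 26/127 * 100
EF = 20.47%


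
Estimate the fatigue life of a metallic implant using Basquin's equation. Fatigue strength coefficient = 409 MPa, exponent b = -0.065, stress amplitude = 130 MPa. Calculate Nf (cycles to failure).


sigma_a = sigma_f' * (2Nf)^b
2Nf = (sigma_a/sigma_f')^(1/b)
2Nf = (130/409)^(1/-0.065)
2Nf = 45514855
Nf = 2.2757e+07


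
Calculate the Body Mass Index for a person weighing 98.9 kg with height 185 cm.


BMI = weight / height^2
height = 185 cm = 1.85 m
BMI = 98.9 / 1.85^2
BMI = 28.9 kg/m^2


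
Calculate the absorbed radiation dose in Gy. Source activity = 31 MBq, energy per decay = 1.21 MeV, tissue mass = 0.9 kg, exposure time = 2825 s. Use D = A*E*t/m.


A = 31 MBq = 3.1000e+07 Bq
E = 1.21 MeV = 1.93842e-13 J
D = A*E*t/m = 3.1000e+07*1.93842e-13*2825/0.9
D = 0.01886 Gy


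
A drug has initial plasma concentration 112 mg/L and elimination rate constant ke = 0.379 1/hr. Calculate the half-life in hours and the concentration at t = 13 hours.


t_half = ln(2) / ke = 0.693147 / 0.379 = 1.829 hr
C(t) = C0 * exp(-ke*t) = 112 * exp(-0.379*13)
C(13) = 0.8118 mg/L


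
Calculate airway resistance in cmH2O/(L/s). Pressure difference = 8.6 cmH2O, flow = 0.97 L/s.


R = dP / flow
R = 8.6 / 0.97
R = 8.866 cmH2O/(L/s)


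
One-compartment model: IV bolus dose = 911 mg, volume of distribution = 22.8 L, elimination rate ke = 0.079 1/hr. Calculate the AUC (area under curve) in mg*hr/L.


C0 = Dose/Vd = 911/22.8 = 39.9561 mg/L
AUC = C0/ke = 39.9561/0.079
AUC = 505.8 mg*hr/L


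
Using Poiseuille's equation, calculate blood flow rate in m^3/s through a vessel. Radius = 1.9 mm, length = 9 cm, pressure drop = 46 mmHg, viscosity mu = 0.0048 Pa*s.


Q = pi*r^4*dP / (8*mu*L)
r = 0.0019 m, L = 0.09 m
dP = 46 mmHg = 6132.812 Pa
Q = 7.2652e-05 m^3/s


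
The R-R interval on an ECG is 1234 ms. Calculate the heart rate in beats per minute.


HR = 60 / RR_interval(s)
RR = 1234 ms = 1.234 s
HR = 60 / 1.234 = 48.62 bpm


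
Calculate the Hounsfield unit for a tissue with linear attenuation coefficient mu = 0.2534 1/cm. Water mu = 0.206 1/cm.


HU = ((mu_tissue - mu_water) / mu_water) * 1000
HU = ((0.2534 - 0.206) / 0.206) * 1000
HU = 230.1


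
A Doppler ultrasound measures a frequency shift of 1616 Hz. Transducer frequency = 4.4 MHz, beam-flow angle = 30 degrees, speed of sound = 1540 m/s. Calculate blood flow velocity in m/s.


v = fd * c / (2 * f0 * cos(theta))
v = 1616 * 1540 / (2 * 4.4000e+06 * cos(30))
v = 0.3265 m/s


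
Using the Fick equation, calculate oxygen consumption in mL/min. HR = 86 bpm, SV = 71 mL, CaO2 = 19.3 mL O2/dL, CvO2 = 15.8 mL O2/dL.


CO = HR*SV = 86*71/1000 = 6.106 L/min
a-v O2 diff = 19.3 - 15.8 = 3.5 mL/dL
VO2 = CO * (CaO2-CvO2) * 10 dL/L
VO2 = 6.106 * 3.5 * 10
VO2 = 213.7 mL/min


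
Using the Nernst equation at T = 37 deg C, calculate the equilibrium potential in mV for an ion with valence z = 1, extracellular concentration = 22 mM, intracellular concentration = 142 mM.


E = (RT/(zF)) * ln(C_out/C_in)
T = 37 + 273.15 = 310.15 K
E = (8.314 * 310.15 / (1 * 96485)) * ln(22/142)
E = -49.84 mV
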